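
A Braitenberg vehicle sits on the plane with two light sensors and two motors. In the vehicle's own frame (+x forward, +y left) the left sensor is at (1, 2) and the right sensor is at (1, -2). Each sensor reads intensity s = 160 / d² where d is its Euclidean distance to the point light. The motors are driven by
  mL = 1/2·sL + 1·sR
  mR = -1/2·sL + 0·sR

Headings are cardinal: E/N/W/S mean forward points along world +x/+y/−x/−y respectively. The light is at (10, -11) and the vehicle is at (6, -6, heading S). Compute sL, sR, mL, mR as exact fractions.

left sensor world pos  = (8, -7); dL² = 20
right sensor world pos = (4, -7); dR² = 52
sL = 160/20 = 8
sR = 160/52 = 40/13
mL = 1/2·sL + 1·sR = 92/13
mR = -1/2·sL + 0·sR = -4

8 40/13 92/13 -4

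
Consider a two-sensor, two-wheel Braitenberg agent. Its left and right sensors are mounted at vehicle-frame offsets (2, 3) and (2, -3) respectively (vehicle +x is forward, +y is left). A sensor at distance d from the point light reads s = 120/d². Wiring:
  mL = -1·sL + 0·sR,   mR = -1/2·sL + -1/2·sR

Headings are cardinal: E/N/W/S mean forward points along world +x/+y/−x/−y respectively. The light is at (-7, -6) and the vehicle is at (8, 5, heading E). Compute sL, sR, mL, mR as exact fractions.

left sensor world pos  = (10, 8); dL² = 485
right sensor world pos = (10, 2); dR² = 353
sL = 120/485 = 24/97
sR = 120/353 = 120/353
mL = -1·sL + 0·sR = -24/97
mR = -1/2·sL + -1/2·sR = -10056/34241

24/97 120/353 -24/97 -10056/34241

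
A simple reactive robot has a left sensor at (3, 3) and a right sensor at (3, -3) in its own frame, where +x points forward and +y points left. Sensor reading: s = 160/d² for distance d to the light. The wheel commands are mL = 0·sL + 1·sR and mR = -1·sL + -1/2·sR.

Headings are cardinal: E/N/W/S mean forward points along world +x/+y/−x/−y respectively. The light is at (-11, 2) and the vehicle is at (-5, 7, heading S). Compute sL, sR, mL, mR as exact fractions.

left sensor world pos  = (-2, 4); dL² = 85
right sensor world pos = (-8, 4); dR² = 13
sL = 160/85 = 32/17
sR = 160/13 = 160/13
mL = 0·sL + 1·sR = 160/13
mR = -1·sL + -1/2·sR = -1776/221

32/17 160/13 160/13 -1776/221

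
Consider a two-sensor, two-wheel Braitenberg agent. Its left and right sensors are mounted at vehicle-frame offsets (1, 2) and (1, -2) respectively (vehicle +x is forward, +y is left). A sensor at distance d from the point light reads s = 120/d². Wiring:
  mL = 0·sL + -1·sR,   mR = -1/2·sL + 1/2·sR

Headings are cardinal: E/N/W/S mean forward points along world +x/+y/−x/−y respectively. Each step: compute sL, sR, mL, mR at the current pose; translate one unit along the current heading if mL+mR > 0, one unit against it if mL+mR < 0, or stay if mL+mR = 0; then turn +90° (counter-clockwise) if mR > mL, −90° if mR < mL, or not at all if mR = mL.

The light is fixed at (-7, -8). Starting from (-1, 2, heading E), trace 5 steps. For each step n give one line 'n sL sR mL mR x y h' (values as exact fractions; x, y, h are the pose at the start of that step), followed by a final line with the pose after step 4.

n=0: pose=(-1,2,E); sL=120/193, sR=120/113; mL=-120/113, mR=4800/21809; mL+mR=-18360/21809 → advance -1; mR−mL=27960/21809 → turn +1·90°
n=1: pose=(-2,2,N); sL=12/13, sR=12/17; mL=-12/17, mR=-24/221; mL+mR=-180/221 → advance -1; mR−mL=132/221 → turn +1·90°
n=2: pose=(-2,1,W); sL=24/13, sR=120/137; mL=-120/137, mR=-864/1781; mL+mR=-2424/1781 → advance -1; mR−mL=696/1781 → turn +1·90°
n=3: pose=(-1,1,S); sL=15/16, sR=3/2; mL=-3/2, mR=9/32; mL+mR=-39/32 → advance -1; mR−mL=57/32 → turn +1·90°
n=4: pose=(-1,2,E); sL=120/193, sR=120/113; mL=-120/113, mR=4800/21809; mL+mR=-18360/21809 → advance -1; mR−mL=27960/21809 → turn +1·90°

0 120/193 120/113 -120/113 4800/21809 -1 2 E
1 12/13 12/17 -12/17 -24/221 -2 2 N
2 24/13 120/137 -120/137 -864/1781 -2 1 W
3 15/16 3/2 -3/2 9/32 -1 1 S
4 120/193 120/113 -120/113 4800/21809 -1 2 E
final -2 2 N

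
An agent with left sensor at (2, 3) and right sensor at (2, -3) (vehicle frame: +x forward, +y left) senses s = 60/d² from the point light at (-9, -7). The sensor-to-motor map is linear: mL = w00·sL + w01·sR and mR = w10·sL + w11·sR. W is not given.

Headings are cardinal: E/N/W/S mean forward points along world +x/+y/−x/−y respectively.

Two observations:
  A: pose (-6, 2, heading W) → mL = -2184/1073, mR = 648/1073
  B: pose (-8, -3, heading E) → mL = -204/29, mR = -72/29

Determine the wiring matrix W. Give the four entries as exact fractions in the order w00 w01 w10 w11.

obs A: pose=(-6,2,W) → sL=60/37, sR=12/29, mL=-2184/1073, mR=648/1073
obs B: pose=(-8,-3,E) → sL=30/29, sR=6, mL=-204/29, mR=-72/29
sensor matrix S = [[60/37, 12/29], [30/29, 6]]; det S = 289440/31117
solve [mL_A; mL_B] = S·[w00; w01] and [mR_A; mR_B] = S·[w10; w11]:
  w00 = -1, w01 = -1, w10 = 1/2, w11 = -1/2

-1 -1 1/2 -1/2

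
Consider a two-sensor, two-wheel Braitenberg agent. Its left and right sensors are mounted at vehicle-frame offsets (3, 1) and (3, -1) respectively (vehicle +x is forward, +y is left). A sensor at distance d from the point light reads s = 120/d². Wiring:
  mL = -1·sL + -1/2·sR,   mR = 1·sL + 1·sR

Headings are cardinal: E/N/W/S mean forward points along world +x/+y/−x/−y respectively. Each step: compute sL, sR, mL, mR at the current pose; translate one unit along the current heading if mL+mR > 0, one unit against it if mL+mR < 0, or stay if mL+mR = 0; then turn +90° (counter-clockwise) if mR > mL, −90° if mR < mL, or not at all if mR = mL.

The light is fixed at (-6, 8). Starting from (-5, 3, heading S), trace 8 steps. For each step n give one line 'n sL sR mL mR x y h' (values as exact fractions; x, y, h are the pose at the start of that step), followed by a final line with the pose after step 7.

0 30/17 15/8 -735/272 495/136 -5 3 S
1 120/41 24/13 -2052/533 2544/533 -5 2 E
2 12 20/3 -46/3 56/3 -4 2 N
3 120/37 120/17 -4260/629 6480/629 -4 3 W
4 30/17 15/8 -735/272 495/136 -5 3 S
5 120/41 24/13 -2052/533 2544/533 -5 2 E
6 12 20/3 -46/3 56/3 -4 2 N
7 120/37 120/17 -4260/629 6480/629 -4 3 W
final -5 3 S

n=0: pose=(-5,3,S); sL=30/17, sR=15/8; mL=-735/272, mR=495/136; mL+mR=15/16 → advance +1; mR−mL=1725/272 → turn +1·90°
n=1: pose=(-5,2,E); sL=120/41, sR=24/13; mL=-2052/533, mR=2544/533; mL+mR=12/13 → advance +1; mR−mL=4596/533 → turn +1·90°
n=2: pose=(-4,2,N); sL=12, sR=20/3; mL=-46/3, mR=56/3; mL+mR=10/3 → advance +1; mR−mL=34 → turn +1·90°
n=3: pose=(-4,3,W); sL=120/37, sR=120/17; mL=-4260/629, mR=6480/629; mL+mR=60/17 → advance +1; mR−mL=10740/629 → turn +1·90°
n=4: pose=(-5,3,S); sL=30/17, sR=15/8; mL=-735/272, mR=495/136; mL+mR=15/16 → advance +1; mR−mL=1725/272 → turn +1·90°
n=5: pose=(-5,2,E); sL=120/41, sR=24/13; mL=-2052/533, mR=2544/533; mL+mR=12/13 → advance +1; mR−mL=4596/533 → turn +1·90°
n=6: pose=(-4,2,N); sL=12, sR=20/3; mL=-46/3, mR=56/3; mL+mR=10/3 → advance +1; mR−mL=34 → turn +1·90°
n=7: pose=(-4,3,W); sL=120/37, sR=120/17; mL=-4260/629, mR=6480/629; mL+mR=60/17 → advance +1; mR−mL=10740/629 → turn +1·90°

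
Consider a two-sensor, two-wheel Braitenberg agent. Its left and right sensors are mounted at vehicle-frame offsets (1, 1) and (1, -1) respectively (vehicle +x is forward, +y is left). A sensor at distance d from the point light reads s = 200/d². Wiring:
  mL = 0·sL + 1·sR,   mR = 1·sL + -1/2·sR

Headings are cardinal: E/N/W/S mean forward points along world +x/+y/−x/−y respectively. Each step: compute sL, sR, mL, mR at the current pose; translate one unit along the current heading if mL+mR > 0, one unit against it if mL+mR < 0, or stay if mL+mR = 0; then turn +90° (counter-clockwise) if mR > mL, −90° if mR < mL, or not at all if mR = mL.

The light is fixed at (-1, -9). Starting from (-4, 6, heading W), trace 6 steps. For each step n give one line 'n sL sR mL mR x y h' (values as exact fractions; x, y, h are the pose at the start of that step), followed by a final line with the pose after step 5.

n=0: pose=(-4,6,W); sL=50/53, sR=25/34; mL=25/34, mR=2075/3604; mL+mR=4725/3604 → advance +1; mR−mL=-575/3604 → turn -1·90°
n=1: pose=(-5,6,N); sL=200/281, sR=40/53; mL=40/53, mR=4980/14893; mL+mR=16220/14893 → advance +1; mR−mL=-6260/14893 → turn -1·90°
n=2: pose=(-5,7,E); sL=100/149, sR=100/117; mL=100/117, mR=4250/17433; mL+mR=19150/17433 → advance +1; mR−mL=-3550/5811 → turn -1·90°
n=3: pose=(-4,7,S); sL=200/229, sR=200/241; mL=200/241, mR=25300/55189; mL+mR=71100/55189 → advance +1; mR−mL=-20500/55189 → turn -1·90°
n=4: pose=(-4,6,W); sL=50/53, sR=25/34; mL=25/34, mR=2075/3604; mL+mR=4725/3604 → advance +1; mR−mL=-575/3604 → turn -1·90°
n=5: pose=(-5,6,N); sL=200/281, sR=40/53; mL=40/53, mR=4980/14893; mL+mR=16220/14893 → advance +1; mR−mL=-6260/14893 → turn -1·90°

0 50/53 25/34 25/34 2075/3604 -4 6 W
1 200/281 40/53 40/53 4980/14893 -5 6 N
2 100/149 100/117 100/117 4250/17433 -5 7 E
3 200/229 200/241 200/241 25300/55189 -4 7 S
4 50/53 25/34 25/34 2075/3604 -4 6 W
5 200/281 40/53 40/53 4980/14893 -5 6 N
final -5 7 E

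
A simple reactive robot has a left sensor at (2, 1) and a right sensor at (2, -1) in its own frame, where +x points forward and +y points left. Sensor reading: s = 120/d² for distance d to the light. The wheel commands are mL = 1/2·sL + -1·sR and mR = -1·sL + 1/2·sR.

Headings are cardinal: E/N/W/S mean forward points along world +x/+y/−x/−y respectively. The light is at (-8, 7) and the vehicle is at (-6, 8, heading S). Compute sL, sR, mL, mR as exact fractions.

12 60 -54 18

left sensor world pos  = (-5, 6); dL² = 10
right sensor world pos = (-7, 6); dR² = 2
sL = 120/10 = 12
sR = 120/2 = 60
mL = 1/2·sL + -1·sR = -54
mR = -1·sL + 1/2·sR = 18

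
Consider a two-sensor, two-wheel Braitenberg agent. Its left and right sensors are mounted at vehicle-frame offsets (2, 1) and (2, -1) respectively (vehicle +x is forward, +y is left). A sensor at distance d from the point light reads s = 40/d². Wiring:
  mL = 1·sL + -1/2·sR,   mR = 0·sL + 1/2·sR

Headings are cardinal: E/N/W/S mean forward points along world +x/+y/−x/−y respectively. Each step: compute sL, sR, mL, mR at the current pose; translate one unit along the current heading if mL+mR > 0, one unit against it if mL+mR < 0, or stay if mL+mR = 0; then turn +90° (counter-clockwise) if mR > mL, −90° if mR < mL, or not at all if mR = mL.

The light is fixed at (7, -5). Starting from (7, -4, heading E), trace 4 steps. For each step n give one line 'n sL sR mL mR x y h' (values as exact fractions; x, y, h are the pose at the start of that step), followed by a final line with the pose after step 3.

n=0: pose=(7,-4,E); sL=5, sR=10; mL=0, mR=5; mL+mR=5 → advance +1; mR−mL=5 → turn +1·90°
n=1: pose=(8,-4,N); sL=40/9, sR=40/13; mL=340/117, mR=20/13; mL+mR=40/9 → advance +1; mR−mL=-160/117 → turn -1·90°
n=2: pose=(8,-3,E); sL=20/9, sR=4; mL=2/9, mR=2; mL+mR=20/9 → advance +1; mR−mL=16/9 → turn +1·90°
n=3: pose=(9,-3,N); sL=40/17, sR=8/5; mL=132/85, mR=4/5; mL+mR=40/17 → advance +1; mR−mL=-64/85 → turn -1·90°

0 5 10 0 5 7 -4 E
1 40/9 40/13 340/117 20/13 8 -4 N
2 20/9 4 2/9 2 8 -3 E
3 40/17 8/5 132/85 4/5 9 -3 N
final 9 -2 E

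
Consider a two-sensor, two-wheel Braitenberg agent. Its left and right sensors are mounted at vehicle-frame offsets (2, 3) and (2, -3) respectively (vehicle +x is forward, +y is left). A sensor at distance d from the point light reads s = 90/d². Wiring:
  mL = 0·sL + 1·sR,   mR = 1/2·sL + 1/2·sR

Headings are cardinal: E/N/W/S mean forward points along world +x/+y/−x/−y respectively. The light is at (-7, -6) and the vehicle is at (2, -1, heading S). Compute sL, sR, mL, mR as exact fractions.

10/17 2 2 22/17

left sensor world pos  = (5, -3); dL² = 153
right sensor world pos = (-1, -3); dR² = 45
sL = 90/153 = 10/17
sR = 90/45 = 2
mL = 0·sL + 1·sR = 2
mR = 1/2·sL + 1/2·sR = 22/17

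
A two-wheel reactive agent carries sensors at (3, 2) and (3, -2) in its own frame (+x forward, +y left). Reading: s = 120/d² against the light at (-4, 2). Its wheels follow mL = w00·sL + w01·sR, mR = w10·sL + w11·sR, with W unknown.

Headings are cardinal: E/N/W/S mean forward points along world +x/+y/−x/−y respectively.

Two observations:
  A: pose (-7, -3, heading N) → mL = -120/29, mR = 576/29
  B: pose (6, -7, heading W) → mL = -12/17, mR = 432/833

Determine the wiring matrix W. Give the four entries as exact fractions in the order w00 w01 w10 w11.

-1 0 -1 1

obs A: pose=(-7,-3,N) → sL=120/29, sR=24, mL=-120/29, mR=576/29
obs B: pose=(6,-7,W) → sL=12/17, sR=60/49, mL=-12/17, mR=432/833
sensor matrix S = [[120/29, 24], [12/17, 60/49]]; det S = -286848/24157
solve [mL_A; mL_B] = S·[w00; w01] and [mR_A; mR_B] = S·[w10; w11]:
  w00 = -1, w01 = 0, w10 = -1, w11 = 1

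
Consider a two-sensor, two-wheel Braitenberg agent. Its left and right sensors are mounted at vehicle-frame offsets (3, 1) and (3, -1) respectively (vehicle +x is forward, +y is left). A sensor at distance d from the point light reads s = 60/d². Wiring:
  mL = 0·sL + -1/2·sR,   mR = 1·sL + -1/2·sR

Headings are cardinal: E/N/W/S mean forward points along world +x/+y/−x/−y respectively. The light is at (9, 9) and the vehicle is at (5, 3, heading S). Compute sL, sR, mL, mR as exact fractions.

2/3 30/53 -15/53 61/159

left sensor world pos  = (6, 0); dL² = 90
right sensor world pos = (4, 0); dR² = 106
sL = 60/90 = 2/3
sR = 60/106 = 30/53
mL = 0·sL + -1/2·sR = -15/53
mR = 1·sL + -1/2·sR = 61/159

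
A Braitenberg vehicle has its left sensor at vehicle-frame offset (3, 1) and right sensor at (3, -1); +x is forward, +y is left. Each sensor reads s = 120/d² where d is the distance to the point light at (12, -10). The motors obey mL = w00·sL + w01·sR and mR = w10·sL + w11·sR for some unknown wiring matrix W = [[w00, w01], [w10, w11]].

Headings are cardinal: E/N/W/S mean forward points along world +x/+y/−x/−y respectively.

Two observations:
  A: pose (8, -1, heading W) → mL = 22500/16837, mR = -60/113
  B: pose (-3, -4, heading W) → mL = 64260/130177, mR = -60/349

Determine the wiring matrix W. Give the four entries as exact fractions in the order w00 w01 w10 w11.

obs A: pose=(8,-1,W) → sL=120/113, sR=120/149, mL=22500/16837, mR=-60/113
obs B: pose=(-3,-4,W) → sL=120/349, sR=120/373, mL=64260/130177, mR=-60/349
sensor matrix S = [[120/113, 120/149], [120/349, 120/373]]; det S = 141868800/2191790149
solve [mL_A; mL_B] = S·[w00; w01] and [mR_A; mR_B] = S·[w10; w11]:
  w00 = 1/2, w01 = 1, w10 = -1/2, w11 = 0

1/2 1 -1/2 0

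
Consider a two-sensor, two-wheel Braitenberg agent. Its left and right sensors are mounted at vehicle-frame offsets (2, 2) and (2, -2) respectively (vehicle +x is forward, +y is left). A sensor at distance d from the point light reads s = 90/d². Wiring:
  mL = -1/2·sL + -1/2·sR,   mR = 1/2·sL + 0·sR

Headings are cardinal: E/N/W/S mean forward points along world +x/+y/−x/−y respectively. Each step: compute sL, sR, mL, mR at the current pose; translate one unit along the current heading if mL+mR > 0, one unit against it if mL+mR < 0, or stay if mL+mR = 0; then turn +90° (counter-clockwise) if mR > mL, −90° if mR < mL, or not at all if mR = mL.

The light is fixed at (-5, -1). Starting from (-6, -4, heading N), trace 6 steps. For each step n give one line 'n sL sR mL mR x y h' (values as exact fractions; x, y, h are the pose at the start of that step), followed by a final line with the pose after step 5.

0 9 45 -27 9/2 -6 -4 N
1 2 90/13 -58/13 1 -6 -5 W
2 9/4 9/4 -9/4 9/8 -5 -5 S
3 18 90/29 -306/29 9 -5 -4 E
4 9 45 -27 9/2 -6 -4 N
5 2 90/13 -58/13 1 -6 -5 W
final -5 -5 S

n=0: pose=(-6,-4,N); sL=9, sR=45; mL=-27, mR=9/2; mL+mR=-45/2 → advance -1; mR−mL=63/2 → turn +1·90°
n=1: pose=(-6,-5,W); sL=2, sR=90/13; mL=-58/13, mR=1; mL+mR=-45/13 → advance -1; mR−mL=71/13 → turn +1·90°
n=2: pose=(-5,-5,S); sL=9/4, sR=9/4; mL=-9/4, mR=9/8; mL+mR=-9/8 → advance -1; mR−mL=27/8 → turn +1·90°
n=3: pose=(-5,-4,E); sL=18, sR=90/29; mL=-306/29, mR=9; mL+mR=-45/29 → advance -1; mR−mL=567/29 → turn +1·90°
n=4: pose=(-6,-4,N); sL=9, sR=45; mL=-27, mR=9/2; mL+mR=-45/2 → advance -1; mR−mL=63/2 → turn +1·90°
n=5: pose=(-6,-5,W); sL=2, sR=90/13; mL=-58/13, mR=1; mL+mR=-45/13 → advance -1; mR−mL=71/13 → turn +1·90°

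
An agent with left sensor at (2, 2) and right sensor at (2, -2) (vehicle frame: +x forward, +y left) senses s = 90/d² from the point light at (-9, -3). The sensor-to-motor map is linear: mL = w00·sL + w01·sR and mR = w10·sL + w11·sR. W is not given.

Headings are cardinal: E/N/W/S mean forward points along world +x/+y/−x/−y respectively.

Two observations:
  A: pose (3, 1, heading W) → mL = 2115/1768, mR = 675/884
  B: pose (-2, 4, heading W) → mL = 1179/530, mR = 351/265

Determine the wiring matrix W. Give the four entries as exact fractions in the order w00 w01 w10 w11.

obs A: pose=(3,1,W) → sL=45/52, sR=45/68, mL=2115/1768, mR=675/884
obs B: pose=(-2,4,W) → sL=9/5, sR=45/53, mL=1179/530, mR=351/265
sensor matrix S = [[45/52, 45/68], [9/5, 45/53]]; det S = -5346/11713
solve [mL_A; mL_B] = S·[w00; w01] and [mR_A; mR_B] = S·[w10; w11]:
  w00 = 1, w01 = 1/2, w10 = 1/2, w11 = 1/2

1 1/2 1/2 1/2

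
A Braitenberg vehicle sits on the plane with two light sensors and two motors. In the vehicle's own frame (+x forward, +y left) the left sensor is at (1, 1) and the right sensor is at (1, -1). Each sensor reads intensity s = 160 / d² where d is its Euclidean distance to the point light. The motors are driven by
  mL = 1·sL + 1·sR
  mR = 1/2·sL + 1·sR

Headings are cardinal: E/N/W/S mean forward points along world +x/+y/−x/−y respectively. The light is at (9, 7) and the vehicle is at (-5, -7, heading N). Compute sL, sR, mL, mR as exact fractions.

80/197 80/169 29280/33293 22520/33293

left sensor world pos  = (-6, -6); dL² = 394
right sensor world pos = (-4, -6); dR² = 338
sL = 160/394 = 80/197
sR = 160/338 = 80/169
mL = 1·sL + 1·sR = 29280/33293
mR = 1/2·sL + 1·sR = 22520/33293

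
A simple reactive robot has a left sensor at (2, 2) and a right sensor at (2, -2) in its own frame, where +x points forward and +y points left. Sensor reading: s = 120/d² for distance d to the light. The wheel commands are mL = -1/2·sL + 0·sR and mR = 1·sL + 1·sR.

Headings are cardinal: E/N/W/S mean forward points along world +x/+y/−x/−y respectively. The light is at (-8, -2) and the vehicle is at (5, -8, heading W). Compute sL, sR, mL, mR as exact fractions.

24/37 120/137 -12/37 7728/5069

left sensor world pos  = (3, -10); dL² = 185
right sensor world pos = (3, -6); dR² = 137
sL = 120/185 = 24/37
sR = 120/137 = 120/137
mL = -1/2·sL + 0·sR = -12/37
mR = 1·sL + 1·sR = 7728/5069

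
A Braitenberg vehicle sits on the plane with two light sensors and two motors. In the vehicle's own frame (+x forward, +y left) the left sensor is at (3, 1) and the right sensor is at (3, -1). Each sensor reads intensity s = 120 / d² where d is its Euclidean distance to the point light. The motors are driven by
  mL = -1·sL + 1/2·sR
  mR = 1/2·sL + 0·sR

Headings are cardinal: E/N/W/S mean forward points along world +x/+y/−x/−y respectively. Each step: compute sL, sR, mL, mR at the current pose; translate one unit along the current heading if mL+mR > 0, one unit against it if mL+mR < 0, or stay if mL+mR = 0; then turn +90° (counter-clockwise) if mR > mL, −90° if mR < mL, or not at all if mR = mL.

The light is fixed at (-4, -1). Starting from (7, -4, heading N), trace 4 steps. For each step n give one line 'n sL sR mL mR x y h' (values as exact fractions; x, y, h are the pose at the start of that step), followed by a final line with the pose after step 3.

0 6/5 5/6 -47/60 3/5 7 -4 N
1 120/89 120/73 -3420/6497 60/89 7 -5 W
2 12/17 12/13 -54/221 6/17 6 -5 S
3 24/37 24/41 -540/1517 12/37 6 -6 E
final 5 -6 N

n=0: pose=(7,-4,N); sL=6/5, sR=5/6; mL=-47/60, mR=3/5; mL+mR=-11/60 → advance -1; mR−mL=83/60 → turn +1·90°
n=1: pose=(7,-5,W); sL=120/89, sR=120/73; mL=-3420/6497, mR=60/89; mL+mR=960/6497 → advance +1; mR−mL=7800/6497 → turn +1·90°
n=2: pose=(6,-5,S); sL=12/17, sR=12/13; mL=-54/221, mR=6/17; mL+mR=24/221 → advance +1; mR−mL=132/221 → turn +1·90°
n=3: pose=(6,-6,E); sL=24/37, sR=24/41; mL=-540/1517, mR=12/37; mL+mR=-48/1517 → advance -1; mR−mL=1032/1517 → turn +1·90°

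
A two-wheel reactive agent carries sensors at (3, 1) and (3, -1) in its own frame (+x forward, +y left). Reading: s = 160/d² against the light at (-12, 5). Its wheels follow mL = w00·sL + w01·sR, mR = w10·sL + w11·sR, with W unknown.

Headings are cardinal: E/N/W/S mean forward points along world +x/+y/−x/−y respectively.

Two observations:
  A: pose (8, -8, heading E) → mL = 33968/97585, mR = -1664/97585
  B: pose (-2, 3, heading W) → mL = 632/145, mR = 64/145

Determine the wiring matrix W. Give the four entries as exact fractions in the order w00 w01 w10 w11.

1 1/2 -1 1

obs A: pose=(8,-8,E) → sL=160/673, sR=32/145, mL=33968/97585, mR=-1664/97585
obs B: pose=(-2,3,W) → sL=80/29, sR=16/5, mL=632/145, mR=64/145
sensor matrix S = [[160/673, 32/145], [80/29, 16/5]]; det S = 86016/565993
solve [mL_A; mL_B] = S·[w00; w01] and [mR_A; mR_B] = S·[w10; w11]:
  w00 = 1, w01 = 1/2, w10 = -1, w11 = 1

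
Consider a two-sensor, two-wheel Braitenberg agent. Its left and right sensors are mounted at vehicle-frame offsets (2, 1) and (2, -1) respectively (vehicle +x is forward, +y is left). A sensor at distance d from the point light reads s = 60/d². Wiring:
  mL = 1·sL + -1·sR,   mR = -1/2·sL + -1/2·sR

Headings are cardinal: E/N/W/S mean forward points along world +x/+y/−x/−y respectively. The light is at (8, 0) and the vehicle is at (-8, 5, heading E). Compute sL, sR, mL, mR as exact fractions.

15/58 15/53 -75/3074 -1665/6148

left sensor world pos  = (-6, 6); dL² = 232
right sensor world pos = (-6, 4); dR² = 212
sL = 60/232 = 15/58
sR = 60/212 = 15/53
mL = 1·sL + -1·sR = -75/3074
mR = -1/2·sL + -1/2·sR = -1665/6148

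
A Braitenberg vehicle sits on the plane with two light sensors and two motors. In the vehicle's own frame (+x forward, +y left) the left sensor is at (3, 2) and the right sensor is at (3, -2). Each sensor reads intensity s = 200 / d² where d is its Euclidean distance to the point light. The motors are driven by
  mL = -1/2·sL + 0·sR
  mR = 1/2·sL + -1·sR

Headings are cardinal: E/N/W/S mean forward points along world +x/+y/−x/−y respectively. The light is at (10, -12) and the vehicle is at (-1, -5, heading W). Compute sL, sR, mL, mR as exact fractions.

left sensor world pos  = (-4, -7); dL² = 221
right sensor world pos = (-4, -3); dR² = 277
sL = 200/221 = 200/221
sR = 200/277 = 200/277
mL = -1/2·sL + 0·sR = -100/221
mR = 1/2·sL + -1·sR = -16500/61217

200/221 200/277 -100/221 -16500/61217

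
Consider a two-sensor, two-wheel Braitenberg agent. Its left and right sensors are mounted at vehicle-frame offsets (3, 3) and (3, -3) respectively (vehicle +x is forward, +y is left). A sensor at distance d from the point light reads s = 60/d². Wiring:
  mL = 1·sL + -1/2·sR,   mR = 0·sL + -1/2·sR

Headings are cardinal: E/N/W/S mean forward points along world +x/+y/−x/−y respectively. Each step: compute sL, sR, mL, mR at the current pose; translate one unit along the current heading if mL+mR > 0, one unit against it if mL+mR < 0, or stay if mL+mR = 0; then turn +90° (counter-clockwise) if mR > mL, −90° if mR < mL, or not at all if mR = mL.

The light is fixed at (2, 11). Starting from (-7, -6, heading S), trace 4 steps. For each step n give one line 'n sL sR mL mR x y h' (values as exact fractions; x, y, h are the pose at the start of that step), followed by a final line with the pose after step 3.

n=0: pose=(-7,-6,S); sL=15/109, sR=15/136; mL=2445/29648, mR=-15/272; mL+mR=405/14824 → advance +1; mR−mL=-15/109 → turn -1·90°
n=1: pose=(-7,-7,W); sL=4/39, sR=20/123; mL=34/1599, mR=-10/123; mL+mR=-32/533 → advance -1; mR−mL=-4/39 → turn -1·90°
n=2: pose=(-6,-7,N); sL=30/173, sR=6/25; mL=231/4325, mR=-3/25; mL+mR=-288/4325 → advance -1; mR−mL=-30/173 → turn -1·90°
n=3: pose=(-6,-8,E); sL=60/281, sR=60/509; mL=22110/143029, mR=-30/509; mL+mR=13680/143029 → advance +1; mR−mL=-60/281 → turn -1·90°

0 15/109 15/136 2445/29648 -15/272 -7 -6 S
1 4/39 20/123 34/1599 -10/123 -7 -7 W
2 30/173 6/25 231/4325 -3/25 -6 -7 N
3 60/281 60/509 22110/143029 -30/509 -6 -8 E
final -5 -8 S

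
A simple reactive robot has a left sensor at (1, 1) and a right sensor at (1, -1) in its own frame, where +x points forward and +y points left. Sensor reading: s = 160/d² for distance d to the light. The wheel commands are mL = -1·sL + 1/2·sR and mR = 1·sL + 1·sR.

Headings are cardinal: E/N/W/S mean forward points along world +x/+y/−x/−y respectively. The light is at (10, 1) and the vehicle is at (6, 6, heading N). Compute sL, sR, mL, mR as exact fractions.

160/61 32/9 -464/549 3392/549

left sensor world pos  = (5, 7); dL² = 61
right sensor world pos = (7, 7); dR² = 45
sL = 160/61 = 160/61
sR = 160/45 = 32/9
mL = -1·sL + 1/2·sR = -464/549
mR = 1·sL + 1·sR = 3392/549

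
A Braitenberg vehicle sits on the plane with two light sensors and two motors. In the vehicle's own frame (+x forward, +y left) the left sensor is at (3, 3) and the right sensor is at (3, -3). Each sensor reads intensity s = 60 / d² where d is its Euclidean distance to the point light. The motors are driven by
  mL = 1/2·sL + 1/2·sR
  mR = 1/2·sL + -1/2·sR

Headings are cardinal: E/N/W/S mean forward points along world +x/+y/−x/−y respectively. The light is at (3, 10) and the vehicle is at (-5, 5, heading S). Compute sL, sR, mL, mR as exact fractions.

left sensor world pos  = (-2, 2); dL² = 89
right sensor world pos = (-8, 2); dR² = 185
sL = 60/89 = 60/89
sR = 60/185 = 12/37
mL = 1/2·sL + 1/2·sR = 1644/3293
mR = 1/2·sL + -1/2·sR = 576/3293

60/89 12/37 1644/3293 576/3293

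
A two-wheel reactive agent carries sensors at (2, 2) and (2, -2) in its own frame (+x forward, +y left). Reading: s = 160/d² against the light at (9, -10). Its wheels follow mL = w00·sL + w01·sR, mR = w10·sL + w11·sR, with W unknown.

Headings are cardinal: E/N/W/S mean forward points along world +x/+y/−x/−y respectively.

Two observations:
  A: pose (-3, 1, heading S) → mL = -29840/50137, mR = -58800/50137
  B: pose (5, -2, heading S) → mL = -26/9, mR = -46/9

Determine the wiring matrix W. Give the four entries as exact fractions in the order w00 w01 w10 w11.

-1 1/2 -1 -1/2

obs A: pose=(-3,1,S) → sL=160/181, sR=160/277, mL=-29840/50137, mR=-58800/50137
obs B: pose=(5,-2,S) → sL=4, sR=20/9, mL=-26/9, mR=-46/9
sensor matrix S = [[160/181, 160/277], [4, 20/9]]; det S = -156160/451233
solve [mL_A; mL_B] = S·[w00; w01] and [mR_A; mR_B] = S·[w10; w11]:
  w00 = -1, w01 = 1/2, w10 = -1, w11 = -1/2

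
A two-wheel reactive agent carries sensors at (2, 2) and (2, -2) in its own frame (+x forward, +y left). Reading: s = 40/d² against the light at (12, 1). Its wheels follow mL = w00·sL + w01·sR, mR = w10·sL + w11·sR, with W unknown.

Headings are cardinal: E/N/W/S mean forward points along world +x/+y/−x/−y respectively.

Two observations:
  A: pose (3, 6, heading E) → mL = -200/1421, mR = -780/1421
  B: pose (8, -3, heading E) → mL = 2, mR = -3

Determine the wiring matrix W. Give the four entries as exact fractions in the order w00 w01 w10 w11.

obs A: pose=(3,6,E) → sL=20/49, sR=20/29, mL=-200/1421, mR=-780/1421
obs B: pose=(8,-3,E) → sL=5, sR=1, mL=2, mR=-3
sensor matrix S = [[20/49, 20/29], [5, 1]]; det S = -4320/1421
solve [mL_A; mL_B] = S·[w00; w01] and [mR_A; mR_B] = S·[w10; w11]:
  w00 = 1/2, w01 = -1/2, w10 = -1/2, w11 = -1/2

1/2 -1/2 -1/2 -1/2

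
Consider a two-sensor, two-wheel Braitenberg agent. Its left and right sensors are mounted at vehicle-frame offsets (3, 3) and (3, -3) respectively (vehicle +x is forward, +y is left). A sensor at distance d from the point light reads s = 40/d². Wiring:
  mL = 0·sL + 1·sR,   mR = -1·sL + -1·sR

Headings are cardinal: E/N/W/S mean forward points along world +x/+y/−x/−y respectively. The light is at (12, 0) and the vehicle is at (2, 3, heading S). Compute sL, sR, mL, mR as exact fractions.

40/49 40/169 40/169 -8720/8281

left sensor world pos  = (5, 0); dL² = 49
right sensor world pos = (-1, 0); dR² = 169
sL = 40/49 = 40/49
sR = 40/169 = 40/169
mL = 0·sL + 1·sR = 40/169
mR = -1·sL + -1·sR = -8720/8281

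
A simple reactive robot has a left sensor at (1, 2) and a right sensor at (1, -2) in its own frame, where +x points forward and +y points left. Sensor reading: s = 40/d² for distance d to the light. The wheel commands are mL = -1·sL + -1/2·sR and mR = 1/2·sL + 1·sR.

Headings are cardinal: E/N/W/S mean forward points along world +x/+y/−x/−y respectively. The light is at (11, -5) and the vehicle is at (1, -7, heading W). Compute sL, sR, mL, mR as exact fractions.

40/137 40/121 -7580/16577 7900/16577

left sensor world pos  = (0, -9); dL² = 137
right sensor world pos = (0, -5); dR² = 121
sL = 40/137 = 40/137
sR = 40/121 = 40/121
mL = -1·sL + -1/2·sR = -7580/16577
mR = 1/2·sL + 1·sR = 7900/16577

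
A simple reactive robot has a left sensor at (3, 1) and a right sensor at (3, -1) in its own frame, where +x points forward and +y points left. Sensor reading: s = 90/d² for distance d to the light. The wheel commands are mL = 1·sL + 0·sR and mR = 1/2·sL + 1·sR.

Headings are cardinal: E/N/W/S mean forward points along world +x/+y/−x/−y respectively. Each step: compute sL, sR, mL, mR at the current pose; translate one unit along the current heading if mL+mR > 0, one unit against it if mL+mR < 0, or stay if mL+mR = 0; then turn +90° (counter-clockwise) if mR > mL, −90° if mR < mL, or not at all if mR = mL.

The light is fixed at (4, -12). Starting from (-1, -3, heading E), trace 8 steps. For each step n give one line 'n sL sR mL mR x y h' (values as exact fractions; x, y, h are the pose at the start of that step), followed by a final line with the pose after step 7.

0 45/52 45/34 45/52 3105/1768 -1 -3 E
1 90/169 10/17 90/169 2455/2873 0 -3 N
2 9/13 9/17 9/13 387/442 0 -2 W
3 18/13 18/17 18/13 387/221 -1 -2 S
4 45/52 45/34 45/52 3105/1768 -1 -3 E
5 90/169 10/17 90/169 2455/2873 0 -3 N
6 9/13 9/17 9/13 387/442 0 -2 W
7 18/13 18/17 18/13 387/221 -1 -2 S
final -1 -3 E

n=0: pose=(-1,-3,E); sL=45/52, sR=45/34; mL=45/52, mR=3105/1768; mL+mR=4635/1768 → advance +1; mR−mL=1575/1768 → turn +1·90°
n=1: pose=(0,-3,N); sL=90/169, sR=10/17; mL=90/169, mR=2455/2873; mL+mR=3985/2873 → advance +1; mR−mL=925/2873 → turn +1·90°
n=2: pose=(0,-2,W); sL=9/13, sR=9/17; mL=9/13, mR=387/442; mL+mR=693/442 → advance +1; mR−mL=81/442 → turn +1·90°
n=3: pose=(-1,-2,S); sL=18/13, sR=18/17; mL=18/13, mR=387/221; mL+mR=693/221 → advance +1; mR−mL=81/221 → turn +1·90°
n=4: pose=(-1,-3,E); sL=45/52, sR=45/34; mL=45/52, mR=3105/1768; mL+mR=4635/1768 → advance +1; mR−mL=1575/1768 → turn +1·90°
n=5: pose=(0,-3,N); sL=90/169, sR=10/17; mL=90/169, mR=2455/2873; mL+mR=3985/2873 → advance +1; mR−mL=925/2873 → turn +1·90°
n=6: pose=(0,-2,W); sL=9/13, sR=9/17; mL=9/13, mR=387/442; mL+mR=693/442 → advance +1; mR−mL=81/442 → turn +1·90°
n=7: pose=(-1,-2,S); sL=18/13, sR=18/17; mL=18/13, mR=387/221; mL+mR=693/221 → advance +1; mR−mL=81/221 → turn +1·90°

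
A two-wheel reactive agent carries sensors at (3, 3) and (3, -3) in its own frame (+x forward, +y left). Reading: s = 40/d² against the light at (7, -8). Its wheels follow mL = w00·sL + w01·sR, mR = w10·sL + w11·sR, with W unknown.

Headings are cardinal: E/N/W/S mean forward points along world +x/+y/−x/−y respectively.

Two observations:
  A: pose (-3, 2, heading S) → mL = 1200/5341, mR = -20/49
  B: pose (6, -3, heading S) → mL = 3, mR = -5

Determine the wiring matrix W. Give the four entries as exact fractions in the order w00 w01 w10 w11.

1 -1 -1 0

obs A: pose=(-3,2,S) → sL=20/49, sR=20/109, mL=1200/5341, mR=-20/49
obs B: pose=(6,-3,S) → sL=5, sR=2, mL=3, mR=-5
sensor matrix S = [[20/49, 20/109], [5, 2]]; det S = -540/5341
solve [mL_A; mL_B] = S·[w00; w01] and [mR_A; mR_B] = S·[w10; w11]:
  w00 = 1, w01 = -1, w10 = -1, w11 = 0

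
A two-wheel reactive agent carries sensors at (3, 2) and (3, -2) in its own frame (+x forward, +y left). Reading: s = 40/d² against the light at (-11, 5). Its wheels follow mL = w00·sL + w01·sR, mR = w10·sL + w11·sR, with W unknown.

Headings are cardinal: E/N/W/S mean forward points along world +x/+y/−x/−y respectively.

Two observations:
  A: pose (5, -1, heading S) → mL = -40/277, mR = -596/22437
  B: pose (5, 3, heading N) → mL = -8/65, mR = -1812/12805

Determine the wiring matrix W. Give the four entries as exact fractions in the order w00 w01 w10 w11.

0 -1 -1 1/2

obs A: pose=(5,-1,S) → sL=8/81, sR=40/277, mL=-40/277, mR=-596/22437
obs B: pose=(5,3,N) → sL=40/197, sR=8/65, mL=-8/65, mR=-1812/12805
sensor matrix S = [[8/81, 40/277], [40/197, 8/65]]; det S = -4931584/287305785
solve [mL_A; mL_B] = S·[w00; w01] and [mR_A; mR_B] = S·[w10; w11]:
  w00 = 0, w01 = -1, w10 = -1, w11 = 1/2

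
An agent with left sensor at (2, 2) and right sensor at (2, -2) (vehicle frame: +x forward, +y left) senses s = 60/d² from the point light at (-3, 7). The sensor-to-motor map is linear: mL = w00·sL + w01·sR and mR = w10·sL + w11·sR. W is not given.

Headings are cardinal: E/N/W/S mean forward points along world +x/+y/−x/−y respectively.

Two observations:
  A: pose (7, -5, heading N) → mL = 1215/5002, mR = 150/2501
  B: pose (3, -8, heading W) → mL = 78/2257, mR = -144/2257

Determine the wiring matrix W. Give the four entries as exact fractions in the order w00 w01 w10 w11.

1 -1/2 1/2 -1/2

obs A: pose=(7,-5,N) → sL=15/41, sR=15/61, mL=1215/5002, mR=150/2501
obs B: pose=(3,-8,W) → sL=12/61, sR=12/37, mL=78/2257, mR=-144/2257
sensor matrix S = [[15/41, 15/61], [12/61, 12/37]]; det S = 396720/5644757
solve [mL_A; mL_B] = S·[w00; w01] and [mR_A; mR_B] = S·[w10; w11]:
  w00 = 1, w01 = -1/2, w10 = 1/2, w11 = -1/2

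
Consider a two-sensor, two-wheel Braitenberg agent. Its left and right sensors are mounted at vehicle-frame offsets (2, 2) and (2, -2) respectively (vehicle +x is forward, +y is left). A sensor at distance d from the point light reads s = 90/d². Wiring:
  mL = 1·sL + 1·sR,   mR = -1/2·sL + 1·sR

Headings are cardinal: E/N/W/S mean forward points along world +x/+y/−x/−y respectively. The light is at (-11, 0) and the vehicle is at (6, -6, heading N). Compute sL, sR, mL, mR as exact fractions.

90/241 90/377 55620/90857 4725/90857

left sensor world pos  = (4, -4); dL² = 241
right sensor world pos = (8, -4); dR² = 377
sL = 90/241 = 90/241
sR = 90/377 = 90/377
mL = 1·sL + 1·sR = 55620/90857
mR = -1/2·sL + 1·sR = 4725/90857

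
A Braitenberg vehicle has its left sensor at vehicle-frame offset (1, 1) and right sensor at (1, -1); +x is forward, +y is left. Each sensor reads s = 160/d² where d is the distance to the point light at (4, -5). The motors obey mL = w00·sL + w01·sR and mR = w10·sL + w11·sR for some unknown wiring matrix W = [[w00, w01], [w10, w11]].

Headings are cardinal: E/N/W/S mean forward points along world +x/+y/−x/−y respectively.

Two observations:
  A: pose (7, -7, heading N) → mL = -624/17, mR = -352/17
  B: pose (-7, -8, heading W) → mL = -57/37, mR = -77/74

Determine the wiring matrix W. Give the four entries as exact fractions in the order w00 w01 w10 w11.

-1 -1/2 -1/2 -1/2

obs A: pose=(7,-7,N) → sL=32, sR=160/17, mL=-624/17, mR=-352/17
obs B: pose=(-7,-8,W) → sL=1, sR=40/37, mL=-57/37, mR=-77/74
sensor matrix S = [[32, 160/17], [1, 40/37]]; det S = 15840/629
solve [mL_A; mL_B] = S·[w00; w01] and [mR_A; mR_B] = S·[w10; w11]:
  w00 = -1, w01 = -1/2, w10 = -1/2, w11 = -1/2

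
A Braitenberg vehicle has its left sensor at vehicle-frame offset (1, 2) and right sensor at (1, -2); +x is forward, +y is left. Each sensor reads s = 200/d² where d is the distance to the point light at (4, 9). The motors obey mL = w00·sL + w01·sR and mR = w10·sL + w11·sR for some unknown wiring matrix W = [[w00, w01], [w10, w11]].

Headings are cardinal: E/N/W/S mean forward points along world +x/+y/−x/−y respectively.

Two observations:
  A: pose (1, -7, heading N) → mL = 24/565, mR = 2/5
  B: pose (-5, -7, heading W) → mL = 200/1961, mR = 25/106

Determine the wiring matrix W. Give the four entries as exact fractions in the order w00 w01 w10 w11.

obs A: pose=(1,-7,N) → sL=4/5, sR=100/113, mL=24/565, mR=2/5
obs B: pose=(-5,-7,W) → sL=25/53, sR=25/37, mL=200/1961, mR=25/106
sensor matrix S = [[4/5, 100/113], [25/53, 25/37]]; det S = 27280/221593
solve [mL_A; mL_B] = S·[w00; w01] and [mR_A; mR_B] = S·[w10; w11]:
  w00 = -1/2, w01 = 1/2, w10 = 1/2, w11 = 0

-1/2 1/2 1/2 0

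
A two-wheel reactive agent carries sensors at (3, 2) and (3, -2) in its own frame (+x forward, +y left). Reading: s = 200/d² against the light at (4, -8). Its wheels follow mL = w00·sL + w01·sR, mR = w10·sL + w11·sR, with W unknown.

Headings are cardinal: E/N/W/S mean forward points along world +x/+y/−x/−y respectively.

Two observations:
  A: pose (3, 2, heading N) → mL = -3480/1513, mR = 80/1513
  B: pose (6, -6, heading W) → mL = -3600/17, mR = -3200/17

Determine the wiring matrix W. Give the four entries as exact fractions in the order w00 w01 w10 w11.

obs A: pose=(3,2,N) → sL=100/89, sR=20/17, mL=-3480/1513, mR=80/1513
obs B: pose=(6,-6,W) → sL=200, sR=200/17, mL=-3600/17, mR=-3200/17
sensor matrix S = [[100/89, 20/17], [200, 200/17]]; det S = -336000/1513
solve [mL_A; mL_B] = S·[w00; w01] and [mR_A; mR_B] = S·[w10; w11]:
  w00 = -1, w01 = -1, w10 = -1, w11 = 1

-1 -1 -1 1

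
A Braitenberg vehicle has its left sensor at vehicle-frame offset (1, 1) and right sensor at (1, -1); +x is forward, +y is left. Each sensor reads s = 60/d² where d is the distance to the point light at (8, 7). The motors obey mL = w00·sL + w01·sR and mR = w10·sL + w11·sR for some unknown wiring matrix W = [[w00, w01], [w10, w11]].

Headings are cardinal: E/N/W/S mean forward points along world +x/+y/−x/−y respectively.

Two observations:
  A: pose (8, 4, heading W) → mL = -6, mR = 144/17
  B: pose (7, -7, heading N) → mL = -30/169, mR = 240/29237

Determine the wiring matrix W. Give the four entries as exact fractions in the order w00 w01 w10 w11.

obs A: pose=(8,4,W) → sL=60/17, sR=12, mL=-6, mR=144/17
obs B: pose=(7,-7,N) → sL=60/173, sR=60/169, mL=-30/169, mR=240/29237
sensor matrix S = [[60/17, 12], [60/173, 60/169]]; det S = -1445760/497029
solve [mL_A; mL_B] = S·[w00; w01] and [mR_A; mR_B] = S·[w10; w11]:
  w00 = 0, w01 = -1/2, w10 = -1, w11 = 1

0 -1/2 -1 1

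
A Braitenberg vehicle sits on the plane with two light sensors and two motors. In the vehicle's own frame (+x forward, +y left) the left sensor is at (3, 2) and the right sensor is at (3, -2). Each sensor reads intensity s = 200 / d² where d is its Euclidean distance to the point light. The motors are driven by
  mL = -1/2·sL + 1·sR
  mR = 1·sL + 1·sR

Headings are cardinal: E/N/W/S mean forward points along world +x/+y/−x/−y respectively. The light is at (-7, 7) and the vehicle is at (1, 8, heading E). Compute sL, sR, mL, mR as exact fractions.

20/13 100/61 690/793 2520/793

left sensor world pos  = (4, 10); dL² = 130
right sensor world pos = (4, 6); dR² = 122
sL = 200/130 = 20/13
sR = 200/122 = 100/61
mL = -1/2·sL + 1·sR = 690/793
mR = 1·sL + 1·sR = 2520/793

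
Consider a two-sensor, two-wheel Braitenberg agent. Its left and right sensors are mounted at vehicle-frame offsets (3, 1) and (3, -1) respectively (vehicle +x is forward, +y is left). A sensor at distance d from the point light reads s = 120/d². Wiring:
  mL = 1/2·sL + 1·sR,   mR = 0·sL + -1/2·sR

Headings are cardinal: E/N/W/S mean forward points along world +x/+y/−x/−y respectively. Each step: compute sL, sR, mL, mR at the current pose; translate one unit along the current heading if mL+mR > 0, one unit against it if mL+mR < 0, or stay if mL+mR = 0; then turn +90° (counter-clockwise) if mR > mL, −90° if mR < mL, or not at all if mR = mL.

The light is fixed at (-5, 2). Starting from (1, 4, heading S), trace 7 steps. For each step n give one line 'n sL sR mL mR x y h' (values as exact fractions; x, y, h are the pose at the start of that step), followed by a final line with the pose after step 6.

n=0: pose=(1,4,S); sL=12/5, sR=60/13; mL=378/65, mR=-30/13; mL+mR=228/65 → advance +1; mR−mL=-528/65 → turn -1·90°
n=1: pose=(1,3,W); sL=40/3, sR=120/13; mL=620/39, mR=-60/13; mL+mR=440/39 → advance +1; mR−mL=-800/39 → turn -1·90°
n=2: pose=(0,3,N); sL=15/4, sR=30/13; mL=435/104, mR=-15/13; mL+mR=315/104 → advance +1; mR−mL=-555/104 → turn -1·90°
n=3: pose=(0,4,E); sL=120/73, sR=24/13; mL=2532/949, mR=-12/13; mL+mR=1656/949 → advance +1; mR−mL=-3408/949 → turn -1·90°
n=4: pose=(1,4,S); sL=12/5, sR=60/13; mL=378/65, mR=-30/13; mL+mR=228/65 → advance +1; mR−mL=-528/65 → turn -1·90°
n=5: pose=(1,3,W); sL=40/3, sR=120/13; mL=620/39, mR=-60/13; mL+mR=440/39 → advance +1; mR−mL=-800/39 → turn -1·90°
n=6: pose=(0,3,N); sL=15/4, sR=30/13; mL=435/104, mR=-15/13; mL+mR=315/104 → advance +1; mR−mL=-555/104 → turn -1·90°

0 12/5 60/13 378/65 -30/13 1 4 S
1 40/3 120/13 620/39 -60/13 1 3 W
2 15/4 30/13 435/104 -15/13 0 3 N
3 120/73 24/13 2532/949 -12/13 0 4 E
4 12/5 60/13 378/65 -30/13 1 4 S
5 40/3 120/13 620/39 -60/13 1 3 W
6 15/4 30/13 435/104 -15/13 0 3 N
final 0 4 E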